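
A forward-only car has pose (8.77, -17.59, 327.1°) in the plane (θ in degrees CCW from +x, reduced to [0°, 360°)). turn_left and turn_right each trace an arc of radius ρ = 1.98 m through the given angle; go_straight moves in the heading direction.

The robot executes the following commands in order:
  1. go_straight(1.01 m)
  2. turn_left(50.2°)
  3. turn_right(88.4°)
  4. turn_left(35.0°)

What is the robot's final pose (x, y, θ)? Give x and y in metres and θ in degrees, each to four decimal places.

set_pose: (x, y, θ) = (8.7700, -17.5900, 327.1000°), ρ = 1.98
go_straight(1.01): x += 1.01·cos θ, y += 1.01·sin θ → (9.6180, -18.1386, 327.1000°)
turn_left(50.2°): centre at ρ to the left, rotate +50.2° → (11.2823, -18.3666, 377.3000° ≡ 17.3000°)
turn_right(88.4°): centre at ρ to the right, rotate −88.4° → (13.7444, -19.6157, -71.1000° ≡ 288.9000°)
turn_left(35.0°): centre at ρ to the left, rotate +35.0° → (14.4510, -20.5741, 323.9000°)

(14.4510, -20.5741, 323.9000°)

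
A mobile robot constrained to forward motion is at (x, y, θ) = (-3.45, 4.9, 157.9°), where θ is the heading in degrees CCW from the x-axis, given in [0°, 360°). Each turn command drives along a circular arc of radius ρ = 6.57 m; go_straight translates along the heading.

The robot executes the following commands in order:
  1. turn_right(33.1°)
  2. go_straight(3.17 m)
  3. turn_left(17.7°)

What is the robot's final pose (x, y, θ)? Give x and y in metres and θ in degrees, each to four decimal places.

(-9.5777, 11.3035, 142.5000°)

set_pose: (x, y, θ) = (-3.4500, 4.9000, 157.9000°), ρ = 6.57
turn_right(33.1°): centre at ρ to the right, rotate −33.1° → (-6.3732, 7.2377, 124.8000°)
go_straight(3.17): x += 3.17·cos θ, y += 3.17·sin θ → (-8.1823, 9.8407, 124.8000°)
turn_left(17.7°): centre at ρ to the left, rotate +17.7° → (-9.5777, 11.3035, 142.5000°)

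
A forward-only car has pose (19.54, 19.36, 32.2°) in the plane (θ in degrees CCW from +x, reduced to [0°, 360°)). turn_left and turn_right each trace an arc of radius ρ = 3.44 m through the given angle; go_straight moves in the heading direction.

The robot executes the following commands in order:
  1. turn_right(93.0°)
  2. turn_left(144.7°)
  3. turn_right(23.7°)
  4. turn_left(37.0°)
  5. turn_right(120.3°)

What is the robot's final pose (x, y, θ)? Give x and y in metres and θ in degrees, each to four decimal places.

set_pose: (x, y, θ) = (19.5400, 19.3600, 32.2000°), ρ = 3.44
turn_right(93.0°): centre at ρ to the right, rotate −93.0° → (24.3759, 18.1273, -60.8000° ≡ 299.2000°)
turn_left(144.7°): centre at ρ to the left, rotate +144.7° → (30.7993, 19.4400, 443.9000° ≡ 83.9000°)
turn_right(23.7°): centre at ρ to the right, rotate −23.7° → (31.2347, 20.7841, 60.2000°)
turn_left(37.0°): centre at ρ to the left, rotate +37.0° → (31.6625, 22.9248, 97.2000°)
turn_right(120.3°): centre at ρ to the right, rotate −120.3° → (36.4250, 26.5201, -23.1000° ≡ 336.9000°)

(36.4250, 26.5201, 336.9000°)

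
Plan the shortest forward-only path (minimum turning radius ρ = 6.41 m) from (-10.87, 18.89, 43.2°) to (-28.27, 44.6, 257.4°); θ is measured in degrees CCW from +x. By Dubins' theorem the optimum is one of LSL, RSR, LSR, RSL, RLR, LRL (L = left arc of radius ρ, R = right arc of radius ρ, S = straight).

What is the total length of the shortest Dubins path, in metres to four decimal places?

44.7325 m

Let ψ = atan2(Δy, Δx) = atan2(25.71, -17.40) = 124.0893° be the start→goal bearing.
Normalize: d = |goal − start| / ρ = 31.044550/6.41 = 4.843144, α = (θ_start − ψ) mod 360° = 279.1107° = 4.871400 rad, β = (θ_goal − ψ) mod 360° = 133.3107° = 2.326710 rad.
Common terms: sin α = -0.987384, cos α = 0.158342, sin β = 0.727645, cos β = -0.685954, cos(α−β) = -0.827081, d² = 23.456040. Work in radians in the unit-radius frame; every candidate has L = ρ·(t + p + q).
LSL: p² = 2 + d² − 2cos(α−β) + 2d(sin α − sin β) = 10.497933; p = √p² = 3.240051; φ = atan2(cos β − cos α, d + sin α − sin β) = -0.263624 rad; t = (φ − α) mod 2π = 1.148161 rad, q = (β − φ) mod 2π = 2.590334 rad → L = 6.41·(1.148161 + 3.240051 + 2.590334) = 6.41·6.978547 = 44.732484 m
RSR: p² = 2 + d² − 2cos(α−β) + 2d(sin β − sin α) = 43.722468; p = √p² = 6.612297; φ = atan2(cos α − cos β, d − sin α + sin β) = 0.128035 rad; t = (α − φ) mod 2π = 4.743365 rad, q = (φ − β) mod 2π = 4.084510 rad → L = 6.41·(4.743365 + 6.612297 + 4.084510) = 6.41·15.440172 = 98.971503 m
LSR: p² = d² − 2 + 2cos(α−β) + 2d(sin α + sin β) = 17.285969; p = √p² = 4.157640; φ = atan2(−cos α − cos β, d + sin α + sin β) − atan2(−2, p) = 0.562976 rad; t = (φ − α) mod 2π = 1.974761 rad, q = (φ − β) mod 2π = 4.519451 rad → L = 6.41·(1.974761 + 4.157640 + 4.519451) = 6.41·10.651852 = 68.278370 m
RSL: p² = d² − 2 + 2cos(α−β) − 2d(sin α + sin β) = 22.317788; p = √p² = 4.724171; φ = atan2(cos α + cos β, d − sin α − sin β) − atan2(2, p) = -0.503505 rad; t = (α − φ) mod 2π = 5.374905 rad, q = (β − φ) mod 2π = 2.830215 rad → L = 6.41·(5.374905 + 4.724171 + 2.830215) = 6.41·12.929291 = 82.876754 m
RLR: c = (6 − d² + 2cos(α−β) + 2d(sin α − sin β))/8 = -4.465309, |c| > 1 → infeasible
LRL: c = (6 − d² + 2cos(α−β) − 2d(sin α − sin β))/8 = -0.312242; p = 2π − arccos c = 4.394837 rad; φ = atan2(cos β − cos α, d + sin α − sin β) = -0.263624 rad; t = (φ − α + p/2) mod 2π = 3.345580 rad, q = (β − α − t + p) mod 2π = 4.787753 rad → L = 6.41·(3.345580 + 4.394837 + 4.787753) = 6.41·12.528170 = 80.305568 m
Shortest: LSL with L = 44.732484 m ≈ 44.7325 m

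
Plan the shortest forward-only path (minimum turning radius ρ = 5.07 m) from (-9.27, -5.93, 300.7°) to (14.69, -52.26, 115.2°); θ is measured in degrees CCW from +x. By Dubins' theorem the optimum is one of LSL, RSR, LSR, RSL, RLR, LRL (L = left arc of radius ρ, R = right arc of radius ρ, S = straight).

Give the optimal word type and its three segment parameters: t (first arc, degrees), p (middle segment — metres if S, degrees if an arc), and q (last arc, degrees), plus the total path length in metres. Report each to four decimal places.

Let ψ = atan2(Δy, Δx) = atan2(-46.33, 23.96) = -62.6538° be the start→goal bearing.
Normalize: d = |goal − start| / ρ = 52.158897/5.07 = 10.287751, α = (θ_start − ψ) mod 360° = 3.3538° = 0.058535 rad, β = (θ_goal − ψ) mod 360° = 177.8538° = 3.104135 rad.
Common terms: sin α = 0.058502, cos α = 0.998287, sin β = 0.037449, cos β = -0.999299, cos(α−β) = -0.995396, d² = 105.837817. Work in radians in the unit-radius frame; every candidate has L = ρ·(t + p + q).
LSL: p² = 2 + d² − 2cos(α−β) + 2d(sin α − sin β) = 110.261781; p = √p² = 10.500561; φ = atan2(cos β − cos α, d + sin α − sin β) = -0.191403 rad; t = (φ − α) mod 2π = 6.033247 rad, q = (β − φ) mod 2π = 3.295537 rad → L = 5.07·(6.033247 + 10.500561 + 3.295537) = 5.07·19.829346 = 100.534784 m
RSR: p² = 2 + d² − 2cos(α−β) + 2d(sin β − sin α) = 109.395437; p = √p² = 10.459227; φ = atan2(cos α − cos β, d − sin α + sin β) = 0.192168 rad; t = (α − φ) mod 2π = 6.149552 rad, q = (φ − β) mod 2π = 3.371219 rad → L = 5.07·(6.149552 + 10.459227 + 3.371219) = 5.07·19.979998 = 101.298592 m
LSR: p² = d² − 2 + 2cos(α−β) + 2d(sin α + sin β) = 103.821263; p = √p² = 10.189272; φ = atan2(−cos α − cos β, d + sin α + sin β) − atan2(−2, p) = 0.193918 rad; t = (φ − α) mod 2π = 0.135383 rad, q = (φ − β) mod 2π = 3.372969 rad → L = 5.07·(0.135383 + 10.189272 + 3.372969) = 5.07·13.697623 = 69.446951 m
RSL: p² = d² − 2 + 2cos(α−β) − 2d(sin α + sin β) = 99.872786; p = √p² = 9.993637; φ = atan2(cos α + cos β, d − sin α − sin β) − atan2(2, p) = -0.197617 rad; t = (α − φ) mod 2π = 0.256153 rad, q = (β − φ) mod 2π = 3.301752 rad → L = 5.07·(0.256153 + 9.993637 + 3.301752) = 5.07·13.551542 = 68.706317 m
RLR: c = (6 − d² + 2cos(α−β) + 2d(sin α − sin β))/8 = -12.674430, |c| > 1 → infeasible
LRL: c = (6 − d² + 2cos(α−β) − 2d(sin α − sin β))/8 = -12.782723, |c| > 1 → infeasible
Shortest: RSL with L = 68.706317 m ≈ 68.7063 m
Convert RSL to answer units (arcs ×180/π): t = 0.256153·180/π = 14.6765°, p = ρ·p = 5.07·9.993637 = 50.6677 m, q = 3.301752·180/π = 189.1765°, L = 68.7063 m.

RSL: t = 14.6765°, p = 50.6677 m, q = 189.1765°, L = 68.7063 m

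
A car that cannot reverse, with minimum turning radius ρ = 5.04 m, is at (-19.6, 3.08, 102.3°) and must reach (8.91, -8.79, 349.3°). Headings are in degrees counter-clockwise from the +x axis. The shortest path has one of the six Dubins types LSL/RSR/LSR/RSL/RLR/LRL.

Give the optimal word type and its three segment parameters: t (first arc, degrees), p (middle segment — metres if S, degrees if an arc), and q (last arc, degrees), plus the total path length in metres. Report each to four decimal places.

RSL: t = 143.3569°, p = 23.7393 m, q = 30.3569°, L = 39.0200 m

Let ψ = atan2(Δy, Δx) = atan2(-11.87, 28.51) = -22.6042° be the start→goal bearing.
Normalize: d = |goal − start| / ρ = 30.882309/5.04 = 6.127442, α = (θ_start − ψ) mod 360° = 124.9042° = 2.179989 rad, β = (θ_goal − ψ) mod 360° = 11.9042° = 0.207767 rad.
Common terms: sin α = 0.820110, cos α = -0.572206, sin β = 0.206275, cos β = 0.978494, cos(α−β) = -0.390731, d² = 37.545548. Work in radians in the unit-radius frame; every candidate has L = ρ·(t + p + q).
LSL: p² = 2 + d² − 2cos(α−β) + 2d(sin α − sin β) = 47.849487; p = √p² = 6.917332; φ = atan2(cos β − cos α, d + sin α − sin β) = 0.226097 rad; t = (φ − α) mod 2π = 4.329294 rad, q = (β − φ) mod 2π = 6.264855 rad → L = 5.04·(4.329294 + 6.917332 + 6.264855) = 5.04·17.511481 = 88.257864 m
RSR: p² = 2 + d² − 2cos(α−β) + 2d(sin β − sin α) = 32.804534; p = √p² = 5.727524; φ = atan2(cos α − cos β, d − sin α + sin β) = -0.274167 rad; t = (α − φ) mod 2π = 2.454156 rad, q = (φ − β) mod 2π = 5.801251 rad → L = 5.04·(2.454156 + 5.727524 + 5.801251) = 5.04·13.982932 = 70.473975 m
LSR: p² = d² − 2 + 2cos(α−β) + 2d(sin α + sin β) = 47.342323; p = √p² = 6.880576; φ = atan2(−cos α − cos β, d + sin α + sin β) − atan2(−2, p) = 0.226146 rad; t = (φ − α) mod 2π = 4.329343 rad, q = (φ − β) mod 2π = 0.018379 rad → L = 5.04·(4.329343 + 6.880576 + 0.018379) = 5.04·11.228298 = 56.590620 m
RSL: p² = d² − 2 + 2cos(α−β) − 2d(sin α + sin β) = 22.185849; p = √p² = 4.710186; φ = atan2(cos α + cos β, d − sin α − sin β) − atan2(2, p) = -0.322062 rad; t = (α − φ) mod 2π = 2.502051 rad, q = (β − φ) mod 2π = 0.529828 rad → L = 5.04·(2.502051 + 4.710186 + 0.529828) = 5.04·7.742065 = 39.020006 m
RLR: c = (6 − d² + 2cos(α−β) + 2d(sin α − sin β))/8 = -3.100567, |c| > 1 → infeasible
LRL: c = (6 − d² + 2cos(α−β) − 2d(sin α − sin β))/8 = -4.981186, |c| > 1 → infeasible
Shortest: RSL with L = 39.020006 m ≈ 39.0200 m
Convert RSL to answer units (arcs ×180/π): t = 2.502051·180/π = 143.3569°, p = ρ·p = 5.04·4.710186 = 23.7393 m, q = 0.529828·180/π = 30.3569°, L = 39.0200 m.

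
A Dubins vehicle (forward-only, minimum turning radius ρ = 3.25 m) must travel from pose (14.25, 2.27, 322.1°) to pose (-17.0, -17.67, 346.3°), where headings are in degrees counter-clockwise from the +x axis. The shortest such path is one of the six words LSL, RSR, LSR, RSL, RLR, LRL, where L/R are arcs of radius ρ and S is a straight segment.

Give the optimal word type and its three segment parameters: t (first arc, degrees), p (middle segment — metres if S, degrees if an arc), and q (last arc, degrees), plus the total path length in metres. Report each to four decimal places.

Let ψ = atan2(Δy, Δx) = atan2(-19.94, -31.25) = -147.4589° be the start→goal bearing.
Normalize: d = |goal − start| / ρ = 37.069746/3.25 = 11.406076, α = (θ_start − ψ) mod 360° = 109.5589° = 1.912163 rad, β = (θ_goal − ψ) mod 360° = 133.7589° = 2.334533 rad.
Common terms: sin α = 0.942298, cos α = -0.334775, sin β = 0.722257, cos β = -0.691625, cos(α−β) = 0.912120, d² = 130.098566. Work in radians in the unit-radius frame; every candidate has L = ρ·(t + p + q).
LSL: p² = 2 + d² − 2cos(α−β) + 2d(sin α − sin β) = 135.293936; p = √p² = 11.631592; φ = atan2(cos β − cos α, d + sin α − sin β) = -0.030684 rad; t = (φ − α) mod 2π = 4.340338 rad, q = (β − φ) mod 2π = 2.365217 rad → L = 3.25·(4.340338 + 11.631592 + 2.365217) = 3.25·18.337147 = 59.595728 m
RSR: p² = 2 + d² − 2cos(α−β) + 2d(sin β − sin α) = 125.254715; p = √p² = 11.191725; φ = atan2(cos α − cos β, d − sin α + sin β) = 0.031891 rad; t = (α − φ) mod 2π = 1.880272 rad, q = (φ − β) mod 2π = 3.980543 rad → L = 3.25·(1.880272 + 11.191725 + 3.980543) = 3.25·17.052541 = 55.420758 m
LSR: p² = d² − 2 + 2cos(α−β) + 2d(sin α + sin β) = 167.894886; p = √p² = 12.957426; φ = atan2(−cos α − cos β, d + sin α + sin β) − atan2(−2, p) = 0.231509 rad; t = (φ − α) mod 2π = 4.602532 rad, q = (φ − β) mod 2π = 4.180162 rad → L = 3.25·(4.602532 + 12.957426 + 4.180162) = 3.25·21.740120 = 70.655390 m
RSL: p² = d² − 2 + 2cos(α−β) − 2d(sin α + sin β) = 91.950725; p = √p² = 9.589094; φ = atan2(cos α + cos β, d − sin α − sin β) − atan2(2, p) = -0.310599 rad; t = (α − φ) mod 2π = 2.222762 rad, q = (β − φ) mod 2π = 2.645131 rad → L = 3.25·(2.222762 + 9.589094 + 2.645131) = 3.25·14.456987 = 46.985207 m
RLR: c = (6 − d² + 2cos(α−β) + 2d(sin α − sin β))/8 = -14.656839, |c| > 1 → infeasible
LRL: c = (6 − d² + 2cos(α−β) − 2d(sin α − sin β))/8 = -15.911742, |c| > 1 → infeasible
Shortest: RSL with L = 46.985207 m ≈ 46.9852 m
Convert RSL to answer units (arcs ×180/π): t = 2.222762·180/π = 127.3549°, p = ρ·p = 3.25·9.589094 = 31.1646 m, q = 2.645131·180/π = 151.5549°, L = 46.9852 m.

RSL: t = 127.3549°, p = 31.1646 m, q = 151.5549°, L = 46.9852 m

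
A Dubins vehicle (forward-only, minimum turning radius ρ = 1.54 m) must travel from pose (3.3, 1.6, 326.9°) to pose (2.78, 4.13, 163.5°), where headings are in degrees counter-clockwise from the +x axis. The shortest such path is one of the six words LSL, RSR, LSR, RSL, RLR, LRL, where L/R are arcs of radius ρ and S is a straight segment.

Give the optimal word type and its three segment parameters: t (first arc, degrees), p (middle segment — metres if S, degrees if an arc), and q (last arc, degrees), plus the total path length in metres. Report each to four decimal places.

RLR: t = 4.7498°, p = 239.4031°, q = 38.0533°, L = 7.5852 m

Let ψ = atan2(Δy, Δx) = atan2(2.53, -0.52) = 101.6145° be the start→goal bearing.
Normalize: d = |goal − start| / ρ = 2.582886/1.54 = 1.677199, α = (θ_start − ψ) mod 360° = 225.2855° = 3.931974 rad, β = (θ_goal − ψ) mod 360° = 61.8855° = 1.080106 rad.
Common terms: sin α = -0.710622, cos α = -0.703574, sin β = 0.882008, cos β = 0.471235, cos(α−β) = -0.958323, d² = 2.812995. Work in radians in the unit-radius frame; every candidate has L = ρ·(t + p + q).
LSL: p² = 2 + d² − 2cos(α−β) + 2d(sin α − sin β) = 1.387327; p = √p² = 1.177849; φ = atan2(cos β − cos α, d + sin α − sin β) = 1.498935 rad; t = (φ − α) mod 2π = 3.850146 rad, q = (β − φ) mod 2π = 5.864357 rad → L = 1.54·(3.850146 + 1.177849 + 5.864357) = 1.54·10.892351 = 16.774221 m
RSR: p² = 2 + d² − 2cos(α−β) + 2d(sin β − sin α) = 12.071954; p = √p² = 3.474472; φ = atan2(cos α − cos β, d − sin α + sin β) = -0.344925 rad; t = (α − φ) mod 2π = 4.276899 rad, q = (φ − β) mod 2π = 4.858154 rad → L = 1.54·(4.276899 + 3.474472 + 4.858154) = 1.54·12.609525 = 19.418669 m
LSR: p² = d² − 2 + 2cos(α−β) + 2d(sin α + sin β) = -0.528753 < 0 → infeasible
RSL: p² = d² − 2 + 2cos(α−β) − 2d(sin α + sin β) = -1.678547 < 0 → infeasible
RLR: c = (6 − d² + 2cos(α−β) + 2d(sin α − sin β))/8 = -0.508994; p = 2π − arccos c = 4.178373 rad; φ = atan2(cos α − cos β, d − sin α + sin β) = -0.344925 rad; t = (α − φ + p/2) mod 2π = 0.082900 rad, q = (α − β − t + p) mod 2π = 0.664155 rad → L = 1.54·(0.082900 + 4.178373 + 0.664155) = 1.54·4.925429 = 7.585160 m
LRL: c = (6 − d² + 2cos(α−β) − 2d(sin α − sin β))/8 = 0.826584; p = 2π − arccos c = 5.685400 rad; φ = atan2(cos β − cos α, d + sin α − sin β) = 1.498935 rad; t = (φ − α + p/2) mod 2π = 0.409661 rad, q = (β − α − t + p) mod 2π = 2.423871 rad → L = 1.54·(0.409661 + 5.685400 + 2.423871) = 1.54·8.518932 = 13.119155 m
Shortest: RLR with L = 7.585160 m ≈ 7.5852 m
Convert RLR to answer units (arcs ×180/π): t = 0.082900·180/π = 4.7498°, p = 4.178373·180/π = 239.4031°, q = 0.664155·180/π = 38.0533°, L = 7.5852 m.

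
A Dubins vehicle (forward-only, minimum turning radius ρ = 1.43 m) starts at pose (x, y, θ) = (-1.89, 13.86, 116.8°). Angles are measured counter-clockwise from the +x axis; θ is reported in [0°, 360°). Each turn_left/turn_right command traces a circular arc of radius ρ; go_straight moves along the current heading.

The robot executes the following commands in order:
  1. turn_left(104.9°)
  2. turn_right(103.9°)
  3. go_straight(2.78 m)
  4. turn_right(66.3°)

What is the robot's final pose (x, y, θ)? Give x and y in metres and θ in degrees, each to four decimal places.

(-7.4846, 18.7000, 51.5000°)

set_pose: (x, y, θ) = (-1.8900, 13.8600, 116.8000°), ρ = 1.43
turn_left(104.9°): centre at ρ to the left, rotate +104.9° → (-4.1177, 14.2829, 221.7000°)
turn_right(103.9°): centre at ρ to the right, rotate −103.9° → (-6.3339, 14.6837, 117.8000°)
go_straight(2.78): x += 2.78·cos θ, y += 2.78·sin θ → (-7.6305, 17.1428, 117.8000°)
turn_right(66.3°): centre at ρ to the right, rotate −66.3° → (-7.4846, 18.7000, 51.5000°)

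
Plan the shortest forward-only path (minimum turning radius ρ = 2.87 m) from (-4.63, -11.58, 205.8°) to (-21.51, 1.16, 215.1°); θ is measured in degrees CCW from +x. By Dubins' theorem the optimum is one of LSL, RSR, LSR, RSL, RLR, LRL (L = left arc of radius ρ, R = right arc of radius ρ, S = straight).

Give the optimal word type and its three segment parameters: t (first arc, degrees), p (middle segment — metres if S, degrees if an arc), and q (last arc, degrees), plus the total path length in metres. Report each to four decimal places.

RSL: t = 75.9881°, p = 14.9491 m, q = 85.2881°, L = 23.0276 m

Let ψ = atan2(Δy, Δx) = atan2(12.74, -16.88) = 142.9567° be the start→goal bearing.
Normalize: d = |goal − start| / ρ = 21.148097/2.87 = 7.368675, α = (θ_start − ψ) mod 360° = 62.8433° = 1.096822 rad, β = (θ_goal − ψ) mod 360° = 72.1433° = 1.259138 rad.
Common terms: sin α = 0.889761, cos α = 0.456426, sin β = 0.951826, cos β = 0.306638, cos(α−β) = 0.986856, d² = 54.297369. Work in radians in the unit-radius frame; every candidate has L = ρ·(t + p + q).
LSL: p² = 2 + d² − 2cos(α−β) + 2d(sin α − sin β) = 53.408986; p = √p² = 7.308145; φ = atan2(cos β − cos α, d + sin α − sin β) = -0.020498 rad; t = (φ − α) mod 2π = 5.165865 rad, q = (β − φ) mod 2π = 1.279635 rad → L = 2.87·(5.165865 + 7.308145 + 1.279635) = 2.87·13.753646 = 39.472964 m
RSR: p² = 2 + d² − 2cos(α−β) + 2d(sin β − sin α) = 55.238329; p = √p² = 7.432249; φ = atan2(cos α − cos β, d − sin α + sin β) = 0.020155 rad; t = (α − φ) mod 2π = 1.076667 rad, q = (φ − β) mod 2π = 5.044203 rad → L = 2.87·(1.076667 + 7.432249 + 5.044203) = 2.87·13.553119 = 38.897451 m
LSR: p² = d² − 2 + 2cos(α−β) + 2d(sin α + sin β) = 81.411205; p = √p² = 9.022816; φ = atan2(−cos α − cos β, d + sin α + sin β) − atan2(−2, p) = 0.135473 rad; t = (φ − α) mod 2π = 5.321836 rad, q = (φ − β) mod 2π = 5.159520 rad → L = 2.87·(5.321836 + 9.022816 + 5.159520) = 2.87·19.504172 = 55.976974 m
RSL: p² = d² − 2 + 2cos(α−β) − 2d(sin α + sin β) = 27.130956; p = √p² = 5.208738; φ = atan2(cos α + cos β, d − sin α − sin β) − atan2(2, p) = -0.229420 rad; t = (α − φ) mod 2π = 1.326242 rad, q = (β − φ) mod 2π = 1.488558 rad → L = 2.87·(1.326242 + 5.208738 + 1.488558) = 2.87·8.023539 = 23.027556 m
RLR: c = (6 − d² + 2cos(α−β) + 2d(sin α − sin β))/8 = -5.904791, |c| > 1 → infeasible
LRL: c = (6 − d² + 2cos(α−β) − 2d(sin α − sin β))/8 = -5.676123, |c| > 1 → infeasible
Shortest: RSL with L = 23.027556 m ≈ 23.0276 m
Convert RSL to answer units (arcs ×180/π): t = 1.326242·180/π = 75.9881°, p = ρ·p = 2.87·5.208738 = 14.9491 m, q = 1.488558·180/π = 85.2881°, L = 23.0276 m.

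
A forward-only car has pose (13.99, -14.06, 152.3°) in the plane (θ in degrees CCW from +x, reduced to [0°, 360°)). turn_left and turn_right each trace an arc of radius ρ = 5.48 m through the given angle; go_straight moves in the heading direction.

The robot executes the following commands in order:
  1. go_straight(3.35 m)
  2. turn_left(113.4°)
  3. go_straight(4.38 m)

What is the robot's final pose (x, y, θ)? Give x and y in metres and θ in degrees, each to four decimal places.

(2.6836, -21.3115, 265.7000°)

set_pose: (x, y, θ) = (13.9900, -14.0600, 152.3000°), ρ = 5.48
go_straight(3.35): x += 3.35·cos θ, y += 3.35·sin θ → (11.0239, -12.5028, 152.3000°)
turn_left(113.4°): centre at ρ to the left, rotate +113.4° → (3.0120, -16.9439, 265.7000°)
go_straight(4.38): x += 4.38·cos θ, y += 4.38·sin θ → (2.6836, -21.3115, 265.7000°)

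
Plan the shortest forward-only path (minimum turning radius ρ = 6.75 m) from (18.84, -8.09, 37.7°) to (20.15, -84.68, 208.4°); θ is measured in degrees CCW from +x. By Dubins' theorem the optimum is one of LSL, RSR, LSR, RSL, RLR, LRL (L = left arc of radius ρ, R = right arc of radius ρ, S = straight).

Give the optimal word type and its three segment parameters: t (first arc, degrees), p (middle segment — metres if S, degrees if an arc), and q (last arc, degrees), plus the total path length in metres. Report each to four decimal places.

Let ψ = atan2(Δy, Δx) = atan2(-76.59, 1.31) = -89.0201° be the start→goal bearing.
Normalize: d = |goal − start| / ρ = 76.601202/6.75 = 11.348326, α = (θ_start − ψ) mod 360° = 126.7201° = 2.211683 rad, β = (θ_goal − ψ) mod 360° = 297.4201° = 5.190960 rad.
Common terms: sin α = 0.801566, cos α = -0.597906, sin β = -0.887654, cos β = 0.460511, cos(α−β) = -0.986856, d² = 128.784509. Work in radians in the unit-radius frame; every candidate has L = ρ·(t + p + q).
LSL: p² = 2 + d² − 2cos(α−β) + 2d(sin α − sin β) = 171.097854; p = √p² = 13.080438; φ = atan2(cos β − cos α, d + sin α − sin β) = 0.081005 rad; t = (φ − α) mod 2π = 4.152507 rad, q = (β − φ) mod 2π = 5.109955 rad → L = 6.75·(4.152507 + 13.080438 + 5.109955) = 6.75·22.342900 = 150.814576 m
RSR: p² = 2 + d² − 2cos(α−β) + 2d(sin β − sin α) = 94.418587; p = √p² = 9.716923; φ = atan2(cos α − cos β, d − sin α + sin β) = -0.109142 rad; t = (α − φ) mod 2π = 2.320825 rad, q = (φ − β) mod 2π = 0.983083 rad → L = 6.75·(2.320825 + 9.716923 + 0.983083) = 6.75·13.020831 = 87.890609 m
LSR: p² = d² − 2 + 2cos(α−β) + 2d(sin α + sin β) = 122.856889; p = √p² = 11.084083; φ = atan2(−cos α − cos β, d + sin α + sin β) − atan2(−2, p) = 0.190717 rad; t = (φ − α) mod 2π = 4.262219 rad, q = (φ − β) mod 2π = 1.282942 rad → L = 6.75·(4.262219 + 11.084083 + 1.282942) = 6.75·16.629244 = 112.247399 m
RSL: p² = d² − 2 + 2cos(α−β) − 2d(sin α + sin β) = 126.764706; p = √p² = 11.258983; φ = atan2(cos α + cos β, d − sin α − sin β) − atan2(2, p) = -0.187817 rad; t = (α − φ) mod 2π = 2.399501 rad, q = (β − φ) mod 2π = 5.378778 rad → L = 6.75·(2.399501 + 11.258983 + 5.378778) = 6.75·19.037261 = 128.501515 m
RLR: c = (6 − d² + 2cos(α−β) + 2d(sin α − sin β))/8 = -10.802323, |c| > 1 → infeasible
LRL: c = (6 − d² + 2cos(α−β) − 2d(sin α − sin β))/8 = -20.387232, |c| > 1 → infeasible
Shortest: RSR with L = 87.890609 m ≈ 87.8906 m
Convert RSR to answer units (arcs ×180/π): t = 2.320825·180/π = 132.9735°, p = ρ·p = 6.75·9.716923 = 65.5892 m, q = 0.983083·180/π = 56.3265°, L = 87.8906 m.

RSR: t = 132.9735°, p = 65.5892 m, q = 56.3265°, L = 87.8906 m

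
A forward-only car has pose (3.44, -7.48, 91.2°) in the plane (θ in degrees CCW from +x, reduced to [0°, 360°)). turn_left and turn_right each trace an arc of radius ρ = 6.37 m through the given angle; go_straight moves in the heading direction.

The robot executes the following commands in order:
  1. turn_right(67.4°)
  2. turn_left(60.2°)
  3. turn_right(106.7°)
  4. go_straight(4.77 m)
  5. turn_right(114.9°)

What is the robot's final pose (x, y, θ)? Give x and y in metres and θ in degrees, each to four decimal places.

(26.0335, -3.5664, 222.4000°)

set_pose: (x, y, θ) = (3.4400, -7.4800, 91.2000°), ρ = 6.37
turn_right(67.4°): centre at ρ to the right, rotate −67.4° → (7.2380, -1.5183, 23.8000°)
turn_left(60.2°): centre at ρ to the left, rotate +60.2° → (11.0025, 3.6441, 84.0000°)
turn_right(106.7°): centre at ρ to the right, rotate −106.7° → (19.7959, 8.8549, -22.7000° ≡ 337.3000°)
go_straight(4.77): x += 4.77·cos θ, y += 4.77·sin θ → (24.1964, 7.0141, 337.3000°)
turn_right(114.9°): centre at ρ to the right, rotate −114.9° → (26.0335, -3.5664, 222.4000°)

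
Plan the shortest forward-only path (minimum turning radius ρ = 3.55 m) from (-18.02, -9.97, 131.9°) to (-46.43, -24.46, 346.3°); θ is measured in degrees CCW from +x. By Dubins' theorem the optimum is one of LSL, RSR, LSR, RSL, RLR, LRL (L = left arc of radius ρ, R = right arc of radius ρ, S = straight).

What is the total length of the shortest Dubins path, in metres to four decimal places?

Let ψ = atan2(Δy, Δx) = atan2(-14.49, -28.41) = -152.9770° be the start→goal bearing.
Normalize: d = |goal − start| / ρ = 31.891820/3.55 = 8.983611, α = (θ_start − ψ) mod 360° = 284.8770° = 4.972041 rad, β = (θ_goal − ψ) mod 360° = 139.2770° = 2.430842 rad.
Common terms: sin α = -0.966479, cos α = 0.256744, sin β = 0.652403, cos β = -0.757872, cos(α−β) = -0.825113, d² = 80.705273. Work in radians in the unit-radius frame; every candidate has L = ρ·(t + p + q).
LSL: p² = 2 + d² − 2cos(α−β) + 2d(sin α − sin β) = 55.268681; p = √p² = 7.434291; φ = atan2(cos β − cos α, d + sin α − sin β) = -0.136905 rad; t = (φ − α) mod 2π = 1.174239 rad, q = (β − φ) mod 2π = 2.567747 rad → L = 3.55·(1.174239 + 7.434291 + 2.567747) = 3.55·11.176277 = 39.675783 m
RSR: p² = 2 + d² − 2cos(α−β) + 2d(sin β − sin α) = 113.442318; p = √p² = 10.650930; φ = atan2(cos α − cos β, d − sin α + sin β) = 0.095406 rad; t = (α − φ) mod 2π = 4.876636 rad, q = (φ − β) mod 2π = 3.947749 rad → L = 3.55·(4.876636 + 10.650930 + 3.947749) = 3.55·19.475315 = 69.137369 m
LSR: p² = d² − 2 + 2cos(α−β) + 2d(sin α + sin β) = 71.411966; p = √p² = 8.450560; φ = atan2(−cos α − cos β, d + sin α + sin β) − atan2(−2, p) = 0.290134 rad; t = (φ − α) mod 2π = 1.601278 rad, q = (φ − β) mod 2π = 4.142477 rad → L = 3.55·(1.601278 + 8.450560 + 4.142477) = 3.55·14.194315 = 50.389818 m
RSL: p² = d² − 2 + 2cos(α−β) − 2d(sin α + sin β) = 82.698125; p = √p² = 9.093851; φ = atan2(cos α + cos β, d − sin α − sin β) − atan2(2, p) = -0.270328 rad; t = (α − φ) mod 2π = 5.242370 rad, q = (β − φ) mod 2π = 2.701170 rad → L = 3.55·(5.242370 + 9.093851 + 2.701170) = 3.55·17.037391 = 60.482738 m
RLR: c = (6 − d² + 2cos(α−β) + 2d(sin α − sin β))/8 = -13.180290, |c| > 1 → infeasible
LRL: c = (6 − d² + 2cos(α−β) − 2d(sin α − sin β))/8 = -5.908585, |c| > 1 → infeasible
Shortest: LSL with L = 39.675783 m ≈ 39.6758 m

39.6758 m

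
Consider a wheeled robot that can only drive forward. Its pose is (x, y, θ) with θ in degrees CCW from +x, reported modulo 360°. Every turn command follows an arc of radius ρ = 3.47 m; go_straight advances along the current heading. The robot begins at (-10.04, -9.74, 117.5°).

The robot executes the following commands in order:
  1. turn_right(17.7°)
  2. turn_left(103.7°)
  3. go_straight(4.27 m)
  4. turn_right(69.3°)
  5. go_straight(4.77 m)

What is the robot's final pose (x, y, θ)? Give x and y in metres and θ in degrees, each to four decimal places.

set_pose: (x, y, θ) = (-10.0400, -9.7400, 117.5000°), ρ = 3.47
turn_right(17.7°): centre at ρ to the right, rotate −17.7° → (-10.3814, -8.7284, 99.8000°)
turn_left(103.7°): centre at ρ to the left, rotate +103.7° → (-15.1845, -6.1368, 203.5000°)
go_straight(4.27): x += 4.27·cos θ, y += 4.27·sin θ → (-19.1003, -7.8394, 203.5000°)
turn_right(69.3°): centre at ρ to the right, rotate −69.3° → (-22.9716, -7.0764, 134.2000°)
go_straight(4.77): x += 4.77·cos θ, y += 4.77·sin θ → (-26.2971, -3.6567, 134.2000°)

(-26.2971, -3.6567, 134.2000°)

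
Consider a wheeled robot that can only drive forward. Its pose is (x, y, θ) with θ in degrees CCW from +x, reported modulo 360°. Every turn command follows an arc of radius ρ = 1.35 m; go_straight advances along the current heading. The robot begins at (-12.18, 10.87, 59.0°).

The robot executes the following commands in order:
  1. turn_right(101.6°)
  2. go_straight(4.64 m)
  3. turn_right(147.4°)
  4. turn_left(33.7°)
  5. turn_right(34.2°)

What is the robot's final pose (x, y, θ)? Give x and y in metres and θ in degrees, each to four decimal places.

(-9.4075, 5.5199, 169.5000°)

set_pose: (x, y, θ) = (-12.1800, 10.8700, 59.0000°), ρ = 1.35
turn_right(101.6°): centre at ρ to the right, rotate −101.6° → (-10.1090, 11.1684, -42.6000° ≡ 317.4000°)
go_straight(4.64): x += 4.64·cos θ, y += 4.64·sin θ → (-6.6936, 8.0277, 317.4000°)
turn_right(147.4°): centre at ρ to the right, rotate −147.4° → (-7.8418, 5.7045, 170.0000°)
turn_left(33.7°): centre at ρ to the left, rotate +33.7° → (-8.6188, 5.6112, 203.7000°)
turn_right(34.2°): centre at ρ to the right, rotate −34.2° → (-9.4075, 5.5199, 169.5000°)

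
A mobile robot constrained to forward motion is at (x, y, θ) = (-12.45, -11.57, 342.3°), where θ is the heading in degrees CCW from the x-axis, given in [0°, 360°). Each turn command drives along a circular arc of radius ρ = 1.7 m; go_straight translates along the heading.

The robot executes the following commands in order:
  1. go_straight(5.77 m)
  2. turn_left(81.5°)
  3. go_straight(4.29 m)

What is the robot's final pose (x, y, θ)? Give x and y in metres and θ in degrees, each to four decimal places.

(-3.0169, -8.6061, 63.8000°)

set_pose: (x, y, θ) = (-12.4500, -11.5700, 342.3000°), ρ = 1.7
go_straight(5.77): x += 5.77·cos θ, y += 5.77·sin θ → (-6.9531, -13.3243, 342.3000°)
turn_left(81.5°): centre at ρ to the left, rotate +81.5° → (-4.9109, -12.4553, 423.8000° ≡ 63.8000°)
go_straight(4.29): x += 4.29·cos θ, y += 4.29·sin θ → (-3.0169, -8.6061, 63.8000°)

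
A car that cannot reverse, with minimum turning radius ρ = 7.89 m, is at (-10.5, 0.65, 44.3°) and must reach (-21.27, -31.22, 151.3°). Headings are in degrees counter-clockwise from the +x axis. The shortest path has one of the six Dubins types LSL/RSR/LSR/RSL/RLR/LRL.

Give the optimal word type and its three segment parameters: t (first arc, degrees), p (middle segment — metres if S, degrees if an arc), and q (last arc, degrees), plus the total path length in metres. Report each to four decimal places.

Let ψ = atan2(Δy, Δx) = atan2(-31.87, -10.77) = -108.6719° be the start→goal bearing.
Normalize: d = |goal − start| / ρ = 33.640597/7.89 = 4.263701, α = (θ_start − ψ) mod 360° = 152.9719° = 2.669864 rad, β = (θ_goal − ψ) mod 360° = 259.9719° = 4.537366 rad.
Common terms: sin α = 0.454427, cos α = -0.890784, sin β = -0.984723, cos β = -0.174131, cos(α−β) = -0.292372, d² = 18.179143. Work in radians in the unit-radius frame; every candidate has L = ρ·(t + p + q).
LSL: p² = 2 + d² − 2cos(α−β) + 2d(sin α − sin β) = 33.036091; p = √p² = 5.747703; φ = atan2(cos β − cos α, d + sin α − sin β) = 0.125011 rad; t = (φ − α) mod 2π = 3.738332 rad, q = (β − φ) mod 2π = 4.412356 rad → L = 7.89·(3.738332 + 5.747703 + 4.412356) = 7.89·13.898391 = 109.658303 m
RSR: p² = 2 + d² − 2cos(α−β) + 2d(sin β − sin α) = 8.491681; p = √p² = 2.914049; φ = atan2(cos α − cos β, d − sin α + sin β) = -0.248480 rad; t = (α − φ) mod 2π = 2.918343 rad, q = (φ − β) mod 2π = 1.497340 rad → L = 7.89·(2.918343 + 2.914049 + 1.497340) = 7.89·7.329732 = 57.831584 m
LSR: p² = d² − 2 + 2cos(α−β) + 2d(sin α + sin β) = 11.072356; p = √p² = 3.327515; φ = atan2(−cos α − cos β, d + sin α + sin β) − atan2(−2, p) = 0.819051 rad; t = (φ − α) mod 2π = 4.432373 rad, q = (φ − β) mod 2π = 2.564870 rad → L = 7.89·(4.432373 + 3.327515 + 2.564870) = 7.89·10.324758 = 81.462341 m
RSL: p² = d² − 2 + 2cos(α−β) − 2d(sin α + sin β) = 20.116442; p = √p² = 4.485136; φ = atan2(cos α + cos β, d − sin α − sin β) − atan2(2, p) = -0.638040 rad; t = (α − φ) mod 2π = 3.307903 rad, q = (β − φ) mod 2π = 5.175406 rad → L = 7.89·(3.307903 + 4.485136 + 5.175406) = 7.89·12.968445 = 102.321029 m
RLR: c = (6 − d² + 2cos(α−β) + 2d(sin α − sin β))/8 = -0.061460; p = 2π − arccos c = 4.650890 rad; φ = atan2(cos α − cos β, d − sin α + sin β) = -0.248480 rad; t = (α − φ + p/2) mod 2π = 5.243788 rad, q = (α − β − t + p) mod 2π = 3.822785 rad → L = 7.89·(5.243788 + 4.650890 + 3.822785) = 7.89·13.717463 = 108.230785 m
LRL: c = (6 − d² + 2cos(α−β) − 2d(sin α − sin β))/8 = -3.129511, |c| > 1 → infeasible
Shortest: RSR with L = 57.831584 m ≈ 57.8316 m
Convert RSR to answer units (arcs ×180/π): t = 2.918343·180/π = 167.2088°, p = ρ·p = 7.89·2.914049 = 22.9918 m, q = 1.497340·180/π = 85.7912°, L = 57.8316 m.

RSR: t = 167.2088°, p = 22.9918 m, q = 85.7912°, L = 57.8316 m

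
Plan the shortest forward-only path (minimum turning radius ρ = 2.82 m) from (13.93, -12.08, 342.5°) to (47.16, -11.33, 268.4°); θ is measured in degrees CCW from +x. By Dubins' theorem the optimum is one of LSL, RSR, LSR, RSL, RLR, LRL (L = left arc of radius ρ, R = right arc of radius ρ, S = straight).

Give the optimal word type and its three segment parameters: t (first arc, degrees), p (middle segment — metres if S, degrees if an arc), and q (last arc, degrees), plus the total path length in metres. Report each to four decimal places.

LSR: t = 24.8747°, p = 29.0797 m, q = 98.9747°, L = 35.1754 m

Let ψ = atan2(Δy, Δx) = atan2(0.75, 33.23) = 1.2929° be the start→goal bearing.
Normalize: d = |goal − start| / ρ = 33.238463/2.82 = 11.786689, α = (θ_start − ψ) mod 360° = 341.2071° = 5.955187 rad, β = (θ_goal − ψ) mod 360° = 267.1071° = 4.661898 rad.
Common terms: sin α = -0.322149, cos α = 0.946689, sin β = -0.998726, cos β = -0.050470, cos(α−β) = 0.273959, d² = 138.926035. Work in radians in the unit-radius frame; every candidate has L = ρ·(t + p + q).
LSL: p² = 2 + d² − 2cos(α−β) + 2d(sin α − sin β) = 156.327309; p = √p² = 12.503092; φ = atan2(cos β − cos α, d + sin α − sin β) = -0.079838 rad; t = (φ − α) mod 2π = 0.248161 rad, q = (β − φ) mod 2π = 4.741735 rad → L = 2.82·(0.248161 + 12.503092 + 4.741735) = 2.82·17.492988 = 49.330227 m
RSR: p² = 2 + d² − 2cos(α−β) + 2d(sin β − sin α) = 124.428924; p = √p² = 11.154771; φ = atan2(cos α − cos β, d − sin α + sin β) = 0.089513 rad; t = (α − φ) mod 2π = 5.865674 rad, q = (φ − β) mod 2π = 1.710800 rad → L = 2.82·(5.865674 + 11.154771 + 1.710800) = 2.82·18.731246 = 52.822113 m
LSR: p² = d² − 2 + 2cos(α−β) + 2d(sin α + sin β) = 106.336475; p = √p² = 10.311958; φ = atan2(−cos α − cos β, d + sin α + sin β) − atan2(−2, p) = 0.106147 rad; t = (φ − α) mod 2π = 0.434145 rad, q = (φ − β) mod 2π = 1.727434 rad → L = 2.82·(0.434145 + 10.311958 + 1.727434) = 2.82·12.473537 = 35.175376 m
RSL: p² = d² − 2 + 2cos(α−β) − 2d(sin α + sin β) = 168.611432; p = √p² = 12.985046; φ = atan2(cos α + cos β, d − sin α − sin β) − atan2(2, p) = -0.084554 rad; t = (α − φ) mod 2π = 6.039741 rad, q = (β − φ) mod 2π = 4.746452 rad → L = 2.82·(6.039741 + 12.985046 + 4.746452) = 2.82·23.771240 = 67.034895 m
RLR: c = (6 − d² + 2cos(α−β) + 2d(sin α − sin β))/8 = -14.553615, |c| > 1 → infeasible
LRL: c = (6 − d² + 2cos(α−β) − 2d(sin α − sin β))/8 = -18.540914, |c| > 1 → infeasible
Shortest: LSR with L = 35.175376 m ≈ 35.1754 m
Convert LSR to answer units (arcs ×180/π): t = 0.434145·180/π = 24.8747°, p = ρ·p = 2.82·10.311958 = 29.0797 m, q = 1.727434·180/π = 98.9747°, L = 35.1754 m.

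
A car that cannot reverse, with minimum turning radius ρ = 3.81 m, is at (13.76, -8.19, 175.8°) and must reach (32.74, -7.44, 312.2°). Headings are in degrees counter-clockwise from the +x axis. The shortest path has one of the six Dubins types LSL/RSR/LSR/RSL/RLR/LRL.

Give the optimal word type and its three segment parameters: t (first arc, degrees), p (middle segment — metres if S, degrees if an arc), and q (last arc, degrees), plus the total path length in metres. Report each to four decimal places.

RSR: t = 195.2556°, p = 16.8401 m, q = 28.3444°, L = 31.7088 m

Let ψ = atan2(Δy, Δx) = atan2(0.75, 18.98) = 2.2629° be the start→goal bearing.
Normalize: d = |goal − start| / ρ = 18.994812/3.81 = 4.985515, α = (θ_start − ψ) mod 360° = 173.5371° = 3.028794 rad, β = (θ_goal − ψ) mod 360° = 309.9371° = 5.409423 rad.
Common terms: sin α = 0.112560, cos α = -0.993645, sin β = -0.766749, cos β = 0.641946, cos(α−β) = -0.724172, d² = 24.855361. Work in radians in the unit-radius frame; every candidate has L = ρ·(t + p + q).
LSL: p² = 2 + d² − 2cos(α−β) + 2d(sin α − sin β) = 37.071320; p = √p² = 6.088622; φ = atan2(cos β − cos α, d + sin α − sin β) = 0.271971 rad; t = (φ − α) mod 2π = 3.526363 rad, q = (β − φ) mod 2π = 5.137452 rad → L = 3.81·(3.526363 + 6.088622 + 5.137452) = 3.81·14.752437 = 56.206783 m
RSR: p² = 2 + d² − 2cos(α−β) + 2d(sin β − sin α) = 19.536088; p = √p² = 4.419965; φ = atan2(cos α − cos β, d − sin α + sin β) = -0.379059 rad; t = (α − φ) mod 2π = 3.407853 rad, q = (φ − β) mod 2π = 0.494703 rad → L = 3.81·(3.407853 + 4.419965 + 0.494703) = 3.81·8.322521 = 31.708805 m
LSR: p² = d² − 2 + 2cos(α−β) + 2d(sin α + sin β) = 14.884069; p = √p² = 3.857988; φ = atan2(−cos α − cos β, d + sin α + sin β) − atan2(−2, p) = 0.559284 rad; t = (φ − α) mod 2π = 3.813675 rad, q = (φ − β) mod 2π = 1.433046 rad → L = 3.81·(3.813675 + 3.857988 + 1.433046) = 3.81·9.104709 = 34.688942 m
RSL: p² = d² − 2 + 2cos(α−β) − 2d(sin α + sin β) = 27.929964; p = √p² = 5.284881; φ = atan2(cos α + cos β, d − sin α − sin β) − atan2(2, p) = -0.424062 rad; t = (α − φ) mod 2π = 3.452856 rad, q = (β − φ) mod 2π = 5.833485 rad → L = 3.81·(3.452856 + 5.284881 + 5.833485) = 3.81·14.571222 = 55.516355 m
RLR: c = (6 − d² + 2cos(α−β) + 2d(sin α − sin β))/8 = -1.442011, |c| > 1 → infeasible
LRL: c = (6 − d² + 2cos(α−β) − 2d(sin α − sin β))/8 = -3.633915, |c| > 1 → infeasible
Shortest: RSR with L = 31.708805 m ≈ 31.7088 m
Convert RSR to answer units (arcs ×180/π): t = 3.407853·180/π = 195.2556°, p = ρ·p = 3.81·4.419965 = 16.8401 m, q = 0.494703·180/π = 28.3444°, L = 31.7088 m.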